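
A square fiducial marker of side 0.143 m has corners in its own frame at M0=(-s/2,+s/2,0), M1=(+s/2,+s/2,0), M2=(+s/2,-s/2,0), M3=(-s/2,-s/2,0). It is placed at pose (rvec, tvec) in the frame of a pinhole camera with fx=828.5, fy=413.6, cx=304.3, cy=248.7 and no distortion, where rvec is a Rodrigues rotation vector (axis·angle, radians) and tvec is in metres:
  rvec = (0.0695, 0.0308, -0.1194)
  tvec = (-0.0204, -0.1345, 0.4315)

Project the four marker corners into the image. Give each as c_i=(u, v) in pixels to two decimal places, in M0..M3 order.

Intrinsics K: fx=828.5, fy=413.6, cx=304.3, cy=248.7
Marker side s = 0.143 m; corners in marker frame (Z=0):
  M0 = (-0.0715, +0.0715, 0)
  M1 = (+0.0715, +0.0715, 0)
  M2 = (+0.0715, -0.0715, 0)
  M3 = (-0.0715, -0.0715, 0)
rvec = (0.0695, 0.0308, -0.1194), |rvec| = θ = 0.14155 rad = 8.110°
Rodrigues: sinθ=0.14107, 1−cosθ=0.01000; R = I + sinθ·[k]× + (1−cosθ)·[k]×²:
    [+0.99241 +0.12007 +0.02656]
    [-0.11793 +0.99047 -0.07110]
    [-0.03484 +0.06743 +0.99712]
t = (-0.0204, -0.1345, 0.4315) m
M0: Pc = R·M0+t = (-0.08277, -0.05525, +0.43881); u = 828.5·(-0.08277)/0.43881 + 304.3 = 148.0217, v = 413.6·(-0.05525)/0.43881 + 248.7 = 196.6254
M1: Pc = R·M1+t = (+0.05914, -0.07211, +0.43383); u = 828.5·(+0.05914)/0.43383 + 304.3 = 417.2461, v = 413.6·(-0.07211)/0.43383 + 248.7 = 179.9494
M2: Pc = R·M2+t = (+0.04197, -0.21375, +0.42419); u = 828.5·(+0.04197)/0.42419 + 304.3 = 386.2780, v = 413.6·(-0.21375)/0.42419 + 248.7 = 40.2841
M3: Pc = R·M3+t = (-0.09994, -0.19689, +0.42917); u = 828.5·(-0.09994)/0.42917 + 304.3 = 111.3641, v = 413.6·(-0.19689)/0.42917 + 248.7 = 58.9562

c0=(148.02, 196.63) c1=(417.25, 179.95) c2=(386.28, 40.28) c3=(111.36, 58.96)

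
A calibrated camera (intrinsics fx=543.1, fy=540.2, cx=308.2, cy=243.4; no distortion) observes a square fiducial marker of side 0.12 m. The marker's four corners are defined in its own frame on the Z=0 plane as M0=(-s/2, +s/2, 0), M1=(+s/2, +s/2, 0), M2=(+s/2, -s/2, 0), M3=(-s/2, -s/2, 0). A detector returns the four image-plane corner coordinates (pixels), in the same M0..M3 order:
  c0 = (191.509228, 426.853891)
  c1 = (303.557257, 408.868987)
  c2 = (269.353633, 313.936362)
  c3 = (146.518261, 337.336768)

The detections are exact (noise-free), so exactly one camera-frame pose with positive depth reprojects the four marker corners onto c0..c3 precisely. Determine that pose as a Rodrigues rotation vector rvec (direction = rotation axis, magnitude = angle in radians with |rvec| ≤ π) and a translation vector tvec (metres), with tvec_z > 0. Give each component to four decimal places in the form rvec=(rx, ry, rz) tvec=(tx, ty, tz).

Intrinsics K: fx=543.1, fy=540.2, cx=308.2, cy=243.4
Marker side s = 0.12 m; corners in marker frame (Z=0):
  M0 = (-0.0600, +0.0600, 0)
  M1 = (+0.0600, +0.0600, 0)
  M2 = (+0.0600, -0.0600, 0)
  M3 = (-0.0600, -0.0600, 0)
Detected image corners:
  c0 = (191.509228, 426.853891) px
  c1 = (303.557257, 408.868987) px
  c2 = (269.353633, 313.936362) px
  c3 = (146.518261, 337.336768) px
Planar DLT: solve 8×8 A·h = b for H (H[2,2]=1):
  H  [+909.10740 +527.76205 +227.72186]
  H  [-281.02996 +1089.70032 +374.32550]
  H  [-0.29526 +0.86499 +1.00000]
B = K⁻¹H; ‖b₁‖=1.904767, ‖b₂‖=1.904767; λ = 2/(‖b₁‖+‖b₂‖) = 0.524999, sign → tz>0 ⇒ λ=+0.524999
r₁ = λ·B[:,0] = (+0.96677,-0.20328,-0.15501); r₂ = λ·B[:,1] = (+0.25247,+0.85442,+0.45412)
r₃ = r₁×r₂ = (+0.04013,-0.47816,+0.87735); SVD([r₁ r₂ r₃]) → R = UVᵀ:
  R  [+0.96677 +0.25247 +0.04013]
  R  [-0.20328 +0.85442 -0.47816]
  R  [-0.15501 +0.45412 +0.87735]
t = (-0.07780, +0.12724, +0.52500) m
tr R = 2.698547; θ = arccos((tr R − 1)/2) = 0.556188 rad = 31.867°
axis k = ((R−Rᵀ)₃₂, (R−Rᵀ)₁₃, (R−Rᵀ)₂₁) / (2 sinθ) = (+0.882923, +0.184811, -0.431615)
rvec = θ·k = (+0.491072, +0.102790, -0.240059)

rvec=(0.4911, 0.1028, -0.2401) tvec=(-0.0778, 0.1272, 0.5250)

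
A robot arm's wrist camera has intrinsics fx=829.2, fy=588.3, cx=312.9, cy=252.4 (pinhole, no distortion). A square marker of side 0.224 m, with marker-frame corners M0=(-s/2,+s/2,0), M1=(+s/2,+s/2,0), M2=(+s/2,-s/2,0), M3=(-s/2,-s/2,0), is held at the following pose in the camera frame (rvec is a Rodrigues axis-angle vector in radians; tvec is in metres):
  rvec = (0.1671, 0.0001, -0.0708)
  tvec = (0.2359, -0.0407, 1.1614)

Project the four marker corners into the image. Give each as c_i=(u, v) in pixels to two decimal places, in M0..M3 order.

Intrinsics K: fx=829.2, fy=588.3, cx=312.9, cy=252.4
Marker side s = 0.224 m; corners in marker frame (Z=0):
  M0 = (-0.1120, +0.1120, 0)
  M1 = (+0.1120, +0.1120, 0)
  M2 = (+0.1120, -0.1120, 0)
  M3 = (-0.1120, -0.1120, 0)
rvec = (0.1671, 0.0001, -0.0708), |rvec| = θ = 0.18148 rad = 10.398°
Rodrigues: sinθ=0.18049, 1−cosθ=0.01642; R = I + sinθ·[k]× + (1−cosθ)·[k]×²:
    [+0.99750 +0.07042 -0.00580]
    [-0.07040 +0.98358 -0.16619]
    [-0.00600 +0.16618 +0.98608]
t = (0.2359, -0.0407, 1.1614) m
M0: Pc = R·M0+t = (+0.13207, +0.07735, +1.18068); u = 829.2·(+0.13207)/1.18068 + 312.9 = 405.6513, v = 588.3·(+0.07735)/1.18068 + 252.4 = 290.9392
M1: Pc = R·M1+t = (+0.35551, +0.06158, +1.17934); u = 829.2·(+0.35551)/1.17934 + 312.9 = 562.8588, v = 588.3·(+0.06158)/1.17934 + 252.4 = 283.1162
M2: Pc = R·M2+t = (+0.33973, -0.15875, +1.14212); u = 829.2·(+0.33973)/1.14212 + 312.9 = 559.5532, v = 588.3·(-0.15875)/1.14212 + 252.4 = 170.6305
M3: Pc = R·M3+t = (+0.11629, -0.14298, +1.14346); u = 829.2·(+0.11629)/1.14346 + 312.9 = 397.2318, v = 588.3·(-0.14298)/1.14346 + 252.4 = 178.8404

c0=(405.65, 290.94) c1=(562.86, 283.12) c2=(559.55, 170.63) c3=(397.23, 178.84)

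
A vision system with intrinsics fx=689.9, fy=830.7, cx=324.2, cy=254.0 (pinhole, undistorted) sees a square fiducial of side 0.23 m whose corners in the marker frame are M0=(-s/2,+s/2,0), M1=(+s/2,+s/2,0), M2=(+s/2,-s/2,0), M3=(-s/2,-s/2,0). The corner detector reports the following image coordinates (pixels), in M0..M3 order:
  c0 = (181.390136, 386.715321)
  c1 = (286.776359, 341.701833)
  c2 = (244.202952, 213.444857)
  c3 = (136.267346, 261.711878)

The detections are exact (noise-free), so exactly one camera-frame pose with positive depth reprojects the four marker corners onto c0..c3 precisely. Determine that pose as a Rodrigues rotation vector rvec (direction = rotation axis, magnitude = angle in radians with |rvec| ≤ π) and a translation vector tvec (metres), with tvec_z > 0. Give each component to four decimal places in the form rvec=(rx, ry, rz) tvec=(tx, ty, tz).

Intrinsics K: fx=689.9, fy=830.7, cx=324.2, cy=254.0
Marker side s = 0.23 m; corners in marker frame (Z=0):
  M0 = (-0.1150, +0.1150, 0)
  M1 = (+0.1150, +0.1150, 0)
  M2 = (+0.1150, -0.1150, 0)
  M3 = (-0.1150, -0.1150, 0)
Detected image corners:
  c0 = (181.390136, 386.715321) px
  c1 = (286.776359, 341.701833) px
  c2 = (244.202952, 213.444857) px
  c3 = (136.267346, 261.711878) px
Planar DLT: solve 8×8 A·h = b for H (H[2,2]=1):
  H  [+450.12933 +218.29478 +212.09617]
  H  [-221.86789 +589.67229 +302.01208]
  H  [-0.06378 +0.13014 +1.00000]
B = K⁻¹H; ‖b₁‖=0.728746, ‖b₂‖=0.728746; λ = 2/(‖b₁‖+‖b₂‖) = 1.372220, sign → tz>0 ⇒ λ=+1.372220
r₁ = λ·B[:,0] = (+0.93644,-0.33974,-0.08752); r₂ = λ·B[:,1] = (+0.35027,+0.91947,+0.17858)
r₃ = r₁×r₂ = (+0.01980,-0.19788,+0.98003); SVD([r₁ r₂ r₃]) → R = UVᵀ:
  R  [+0.93644 +0.35027 +0.01980]
  R  [-0.33974 +0.91947 -0.19788]
  R  [-0.08752 +0.17858 +0.98003]
t = (-0.22298, +0.07931, +1.37222) m
tr R = 2.835931; θ = arccos((tr R − 1)/2) = 0.407876 rad = 23.370°
axis k = ((R−Rᵀ)₃₂, (R−Rᵀ)₁₃, (R−Rᵀ)₂₁) / (2 sinθ) = (+0.474540, +0.135270, -0.869778)
rvec = θ·k = (+0.193554, +0.055174, -0.354762)

rvec=(0.1936, 0.0552, -0.3548) tvec=(-0.2230, 0.0793, 1.3722)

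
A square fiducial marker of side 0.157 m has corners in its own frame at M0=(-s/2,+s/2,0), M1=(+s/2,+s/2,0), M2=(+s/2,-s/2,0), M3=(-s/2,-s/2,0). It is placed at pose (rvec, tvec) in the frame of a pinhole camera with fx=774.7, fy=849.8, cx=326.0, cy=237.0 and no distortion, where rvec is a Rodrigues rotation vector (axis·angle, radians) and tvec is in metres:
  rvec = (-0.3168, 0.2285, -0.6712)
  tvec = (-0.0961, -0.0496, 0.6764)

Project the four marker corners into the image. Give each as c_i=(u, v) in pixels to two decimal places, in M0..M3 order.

c0=(195.02, 312.85) c1=(336.28, 181.35) c2=(235.65, 44.42) c3=(107.89, 168.70)

Intrinsics K: fx=774.7, fy=849.8, cx=326.0, cy=237.0
Marker side s = 0.157 m; corners in marker frame (Z=0):
  M0 = (-0.0785, +0.0785, 0)
  M1 = (+0.0785, +0.0785, 0)
  M2 = (+0.0785, -0.0785, 0)
  M3 = (-0.0785, -0.0785, 0)
rvec = (-0.3168, 0.2285, -0.6712), |rvec| = θ = 0.77658 rad = 44.495°
Rodrigues: sinθ=0.70085, 1−cosθ=0.28669; R = I + sinθ·[k]× + (1−cosθ)·[k]×²:
    [+0.76102 +0.57133 +0.30730]
    [-0.64015 +0.73813 +0.21300]
    [-0.10513 -0.35881 +0.92747]
t = (-0.0961, -0.0496, 0.6764) m
M0: Pc = R·M0+t = (-0.11099, +0.05860, +0.65649); u = 774.7·(-0.11099)/0.65649 + 326.0 = 195.0231, v = 849.8·(+0.05860)/0.65649 + 237.0 = 312.8496
M1: Pc = R·M1+t = (+0.00849, -0.04191, +0.63998); u = 774.7·(+0.00849)/0.63998 + 326.0 = 336.2765, v = 849.8·(-0.04191)/0.63998 + 237.0 = 181.3515
M2: Pc = R·M2+t = (-0.08121, -0.15780, +0.69631); u = 774.7·(-0.08121)/0.69631 + 326.0 = 235.6488, v = 849.8·(-0.15780)/0.69631 + 237.0 = 44.4224
M3: Pc = R·M3+t = (-0.20069, -0.05729, +0.71282); u = 774.7·(-0.20069)/0.71282 + 326.0 = 107.8886, v = 849.8·(-0.05729)/0.71282 + 237.0 = 168.6991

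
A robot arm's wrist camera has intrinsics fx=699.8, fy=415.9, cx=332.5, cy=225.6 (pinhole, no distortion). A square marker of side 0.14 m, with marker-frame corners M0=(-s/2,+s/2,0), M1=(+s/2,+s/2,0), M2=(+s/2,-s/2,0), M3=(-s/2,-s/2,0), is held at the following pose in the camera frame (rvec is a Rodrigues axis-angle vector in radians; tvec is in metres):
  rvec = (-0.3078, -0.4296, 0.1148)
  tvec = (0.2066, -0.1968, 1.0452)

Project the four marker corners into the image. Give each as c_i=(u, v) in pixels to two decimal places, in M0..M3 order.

Intrinsics K: fx=699.8, fy=415.9, cx=332.5, cy=225.6
Marker side s = 0.14 m; corners in marker frame (Z=0):
  M0 = (-0.0700, +0.0700, 0)
  M1 = (+0.0700, +0.0700, 0)
  M2 = (+0.0700, -0.0700, 0)
  M3 = (-0.0700, -0.0700, 0)
rvec = (-0.3078, -0.4296, 0.1148), |rvec| = θ = 0.54081 rad = 30.986°
Rodrigues: sinθ=0.51483, 1−cosθ=0.14271; R = I + sinθ·[k]× + (1−cosθ)·[k]×²:
    [+0.90352 -0.04477 -0.42620]
    [+0.17380 +0.94734 +0.26895]
    [+0.39172 -0.31708 +0.86372]
t = (0.2066, -0.1968, 1.0452) m
M0: Pc = R·M0+t = (+0.14022, -0.14265, +0.99558); u = 699.8·(+0.14022)/0.99558 + 332.5 = 431.0613, v = 415.9·(-0.14265)/0.99558 + 225.6 = 166.0077
M1: Pc = R·M1+t = (+0.26671, -0.11832, +1.05043); u = 699.8·(+0.26671)/1.05043 + 332.5 = 510.1857, v = 415.9·(-0.11832)/1.05043 + 225.6 = 178.7531
M2: Pc = R·M2+t = (+0.27298, -0.25095, +1.09482); u = 699.8·(+0.27298)/1.09482 + 332.5 = 506.9872, v = 415.9·(-0.25095)/1.09482 + 225.6 = 130.2697
M3: Pc = R·M3+t = (+0.14649, -0.27528, +1.03997); u = 699.8·(+0.14649)/1.03997 + 332.5 = 431.0714, v = 415.9·(-0.27528)/1.03997 + 225.6 = 115.5117

c0=(431.06, 166.01) c1=(510.19, 178.75) c2=(506.99, 130.27) c3=(431.07, 115.51)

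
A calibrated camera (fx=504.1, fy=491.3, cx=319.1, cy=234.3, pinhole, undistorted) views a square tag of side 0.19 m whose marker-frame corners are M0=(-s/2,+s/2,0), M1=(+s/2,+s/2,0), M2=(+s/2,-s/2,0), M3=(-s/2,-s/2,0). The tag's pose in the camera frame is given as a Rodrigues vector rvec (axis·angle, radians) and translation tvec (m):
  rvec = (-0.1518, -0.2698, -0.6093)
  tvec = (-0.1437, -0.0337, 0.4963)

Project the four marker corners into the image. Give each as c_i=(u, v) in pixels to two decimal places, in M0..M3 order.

c0=(141.40, 335.09) c1=(305.84, 226.41) c2=(200.85, 83.86) c3=(28.07, 173.09)

Intrinsics K: fx=504.1, fy=491.3, cx=319.1, cy=234.3
Marker side s = 0.19 m; corners in marker frame (Z=0):
  M0 = (-0.0950, +0.0950, 0)
  M1 = (+0.0950, +0.0950, 0)
  M2 = (+0.0950, -0.0950, 0)
  M3 = (-0.0950, -0.0950, 0)
rvec = (-0.1518, -0.2698, -0.6093), |rvec| = θ = 0.68343 rad = 39.158°
Rodrigues: sinθ=0.63146, 1−cosθ=0.22459; R = I + sinθ·[k]× + (1−cosθ)·[k]×²:
    [+0.78649 +0.58266 -0.20481]
    [-0.54327 +0.81041 +0.21930]
    [+0.29376 -0.06121 +0.95392]
t = (-0.1437, -0.0337, 0.4963) m
M0: Pc = R·M0+t = (-0.16306, +0.09490, +0.46258); u = 504.1·(-0.16306)/0.46258 + 319.1 = 141.3990, v = 491.3·(+0.09490)/0.46258 + 234.3 = 335.0920
M1: Pc = R·M1+t = (-0.01363, -0.00832, +0.51839); u = 504.1·(-0.01363)/0.51839 + 319.1 = 305.8446, v = 491.3·(-0.00832)/0.51839 + 234.3 = 226.4132
M2: Pc = R·M2+t = (-0.12434, -0.16230, +0.53002); u = 504.1·(-0.12434)/0.53002 + 319.1 = 200.8450, v = 491.3·(-0.16230)/0.53002 + 234.3 = 83.8575
M3: Pc = R·M3+t = (-0.27377, -0.05908, +0.47421); u = 504.1·(-0.27377)/0.47421 + 319.1 = 28.0742, v = 491.3·(-0.05908)/0.47421 + 234.3 = 173.0924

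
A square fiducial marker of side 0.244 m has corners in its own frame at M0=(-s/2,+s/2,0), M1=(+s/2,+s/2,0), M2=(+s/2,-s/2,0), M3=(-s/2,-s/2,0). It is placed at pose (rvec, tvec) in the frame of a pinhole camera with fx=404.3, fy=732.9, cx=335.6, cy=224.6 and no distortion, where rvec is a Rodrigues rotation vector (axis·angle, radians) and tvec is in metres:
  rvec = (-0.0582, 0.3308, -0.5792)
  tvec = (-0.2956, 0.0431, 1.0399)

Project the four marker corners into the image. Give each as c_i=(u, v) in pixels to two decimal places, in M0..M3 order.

c0=(210.55, 371.40) c1=(280.13, 282.96) c2=(231.15, 134.54) c3=(167.02, 229.72)

Intrinsics K: fx=404.3, fy=732.9, cx=335.6, cy=224.6
Marker side s = 0.244 m; corners in marker frame (Z=0):
  M0 = (-0.1220, +0.1220, 0)
  M1 = (+0.1220, +0.1220, 0)
  M2 = (+0.1220, -0.1220, 0)
  M3 = (-0.1220, -0.1220, 0)
rvec = (-0.0582, 0.3308, -0.5792), |rvec| = θ = 0.66954 rad = 38.362°
Rodrigues: sinθ=0.62063, 1−cosθ=0.21589; R = I + sinθ·[k]× + (1−cosθ)·[k]×²:
    [+0.78574 +0.52761 +0.32287]
    [-0.54616 +0.83681 -0.03833]
    [-0.29040 -0.14622 +0.94567]
t = (-0.2956, 0.0431, 1.0399) m
M0: Pc = R·M0+t = (-0.32709, +0.21182, +1.05749); u = 404.3·(-0.32709)/1.05749 + 335.6 = 210.5464, v = 732.9·(+0.21182)/1.05749 + 224.6 = 371.4042
M1: Pc = R·M1+t = (-0.13537, +0.07856, +0.98663); u = 404.3·(-0.13537)/0.98663 + 335.6 = 280.1278, v = 732.9·(+0.07856)/0.98663 + 224.6 = 282.9561
M2: Pc = R·M2+t = (-0.26411, -0.12562, +1.02231); u = 404.3·(-0.26411)/1.02231 + 335.6 = 231.1511, v = 732.9·(-0.12562)/1.02231 + 224.6 = 134.5413
M3: Pc = R·M3+t = (-0.45583, +0.00764, +1.09317); u = 404.3·(-0.45583)/1.09317 + 335.6 = 167.0151, v = 732.9·(+0.00764)/1.09317 + 224.6 = 229.7227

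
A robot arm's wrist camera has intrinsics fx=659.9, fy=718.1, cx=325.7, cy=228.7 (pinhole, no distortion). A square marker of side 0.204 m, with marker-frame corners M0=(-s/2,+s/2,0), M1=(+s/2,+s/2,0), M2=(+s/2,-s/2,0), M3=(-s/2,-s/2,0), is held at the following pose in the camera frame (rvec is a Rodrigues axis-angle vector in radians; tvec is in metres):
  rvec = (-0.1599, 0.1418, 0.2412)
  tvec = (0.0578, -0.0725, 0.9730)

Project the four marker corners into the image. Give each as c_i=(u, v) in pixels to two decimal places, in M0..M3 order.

Intrinsics K: fx=659.9, fy=718.1, cx=325.7, cy=228.7
Marker side s = 0.204 m; corners in marker frame (Z=0):
  M0 = (-0.1020, +0.1020, 0)
  M1 = (+0.1020, +0.1020, 0)
  M2 = (+0.1020, -0.1020, 0)
  M3 = (-0.1020, -0.1020, 0)
rvec = (-0.1599, 0.1418, 0.2412), |rvec| = θ = 0.32226 rad = 18.464°
Rodrigues: sinθ=0.31671, 1−cosθ=0.05148; R = I + sinθ·[k]× + (1−cosθ)·[k]×²:
    [+0.96120 -0.24829 +0.12024]
    [+0.22581 +0.95849 +0.17410]
    [-0.15848 -0.14019 +0.97736]
t = (0.0578, -0.0725, 0.9730) m
M0: Pc = R·M0+t = (-0.06557, +0.00223, +0.97486); u = 659.9·(-0.06557)/0.97486 + 325.7 = 281.3167, v = 718.1·(+0.00223)/0.97486 + 228.7 = 230.3452
M1: Pc = R·M1+t = (+0.13052, +0.04830, +0.94254); u = 659.9·(+0.13052)/0.94254 + 325.7 = 417.0790, v = 718.1·(+0.04830)/0.94254 + 228.7 = 265.4975
M2: Pc = R·M2+t = (+0.18117, -0.14723, +0.97114); u = 659.9·(+0.18117)/0.97114 + 325.7 = 448.8056, v = 718.1·(-0.14723)/0.97114 + 228.7 = 119.8291
M3: Pc = R·M3+t = (-0.01492, -0.19330, +1.00346); u = 659.9·(-0.01492)/1.00346 + 325.7 = 315.8904, v = 718.1·(-0.19330)/1.00346 + 228.7 = 90.3718

c0=(281.32, 230.35) c1=(417.08, 265.50) c2=(448.81, 119.83) c3=(315.89, 90.37)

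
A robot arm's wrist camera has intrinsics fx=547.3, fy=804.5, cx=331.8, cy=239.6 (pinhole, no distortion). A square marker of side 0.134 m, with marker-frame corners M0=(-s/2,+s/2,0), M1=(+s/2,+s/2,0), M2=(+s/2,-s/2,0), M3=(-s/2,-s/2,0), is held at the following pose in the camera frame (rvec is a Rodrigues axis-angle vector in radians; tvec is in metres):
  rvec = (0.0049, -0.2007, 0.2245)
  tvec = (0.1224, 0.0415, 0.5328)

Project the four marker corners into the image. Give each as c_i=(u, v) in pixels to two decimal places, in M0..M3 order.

c0=(377.80, 382.45) c1=(504.09, 419.14) c2=(533.05, 226.31) c3=(408.81, 179.95)

Intrinsics K: fx=547.3, fy=804.5, cx=331.8, cy=239.6
Marker side s = 0.134 m; corners in marker frame (Z=0):
  M0 = (-0.0670, +0.0670, 0)
  M1 = (+0.0670, +0.0670, 0)
  M2 = (+0.0670, -0.0670, 0)
  M3 = (-0.0670, -0.0670, 0)
rvec = (0.0049, -0.2007, 0.2245), |rvec| = θ = 0.30117 rad = 17.256°
Rodrigues: sinθ=0.29664, 1−cosθ=0.04501; R = I + sinθ·[k]× + (1−cosθ)·[k]×²:
    [+0.95500 -0.22161 -0.19713]
    [+0.22063 +0.97498 -0.02719]
    [+0.19823 -0.01753 +0.98000]
t = (0.1224, 0.0415, 0.5328) m
M0: Pc = R·M0+t = (+0.04357, +0.09204, +0.51834); u = 547.3·(+0.04357)/0.51834 + 331.8 = 377.8008, v = 804.5·(+0.09204)/0.51834 + 239.6 = 382.4530
M1: Pc = R·M1+t = (+0.17154, +0.12161, +0.54491); u = 547.3·(+0.17154)/0.54491 + 331.8 = 504.0908, v = 804.5·(+0.12161)/0.54491 + 239.6 = 419.1391
M2: Pc = R·M2+t = (+0.20123, -0.00904, +0.54726); u = 547.3·(+0.20123)/0.54726 + 331.8 = 533.0492, v = 804.5·(-0.00904)/0.54726 + 239.6 = 226.3091
M3: Pc = R·M3+t = (+0.07326, -0.03861, +0.52069); u = 547.3·(+0.07326)/0.52069 + 331.8 = 408.8063, v = 804.5·(-0.03861)/0.52069 + 239.6 = 179.9517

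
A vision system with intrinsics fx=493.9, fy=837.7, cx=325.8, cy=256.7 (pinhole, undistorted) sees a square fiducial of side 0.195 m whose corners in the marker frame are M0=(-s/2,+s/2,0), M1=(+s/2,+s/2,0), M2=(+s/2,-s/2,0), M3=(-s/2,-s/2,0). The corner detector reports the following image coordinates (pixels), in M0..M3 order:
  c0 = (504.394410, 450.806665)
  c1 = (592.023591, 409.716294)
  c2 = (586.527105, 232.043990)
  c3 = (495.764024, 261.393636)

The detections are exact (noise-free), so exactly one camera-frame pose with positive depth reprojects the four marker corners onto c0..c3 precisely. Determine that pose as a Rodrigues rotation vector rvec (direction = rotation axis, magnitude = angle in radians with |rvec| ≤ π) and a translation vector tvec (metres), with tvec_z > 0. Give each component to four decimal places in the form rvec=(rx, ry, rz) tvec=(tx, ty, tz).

rvec=(0.1112, -0.3242, -0.1423) tvec=(0.3862, 0.0852, 0.8652)

Intrinsics K: fx=493.9, fy=837.7, cx=325.8, cy=256.7
Marker side s = 0.195 m; corners in marker frame (Z=0):
  M0 = (-0.0975, +0.0975, 0)
  M1 = (+0.0975, +0.0975, 0)
  M2 = (+0.0975, -0.0975, 0)
  M3 = (-0.0975, -0.0975, 0)
Detected image corners:
  c0 = (504.394410, 450.806665) px
  c1 = (592.023591, 409.716294) px
  c2 = (586.527105, 232.043990) px
  c3 = (495.764024, 261.393636) px
Planar DLT: solve 8×8 A·h = b for H (H[2,2]=1):
  H  [+651.84718 +118.67597 +546.28273]
  H  [-60.15792 +991.61058 +339.23597]
  H  [+0.35718 +0.15189 +1.00000]
B = K⁻¹H; ‖b₁‖=1.155805, ‖b₂‖=1.155805; λ = 2/(‖b₁‖+‖b₂‖) = 0.865198, sign → tz>0 ⇒ λ=+0.865198
r₁ = λ·B[:,0] = (+0.93803,-0.15683,+0.30904); r₂ = λ·B[:,1] = (+0.12120,+0.98389,+0.13142)
r₃ = r₁×r₂ = (-0.32467,-0.08582,+0.94193); SVD([r₁ r₂ r₃]) → R = UVᵀ:
  R  [+0.93803 +0.12120 -0.32467]
  R  [-0.15683 +0.98389 -0.08582]
  R  [+0.30904 +0.13142 +0.94193]
t = (+0.38623, +0.08525, +0.86520) m
tr R = 2.863847; θ = arccos((tr R − 1)/2) = 0.371115 rad = 21.263°
axis k = ((R−Rᵀ)₃₂, (R−Rᵀ)₁₃, (R−Rᵀ)₂₁) / (2 sinθ) = (+0.299509, -0.873699, -0.383333)
rvec = θ·k = (+0.111152, -0.324243, -0.142260)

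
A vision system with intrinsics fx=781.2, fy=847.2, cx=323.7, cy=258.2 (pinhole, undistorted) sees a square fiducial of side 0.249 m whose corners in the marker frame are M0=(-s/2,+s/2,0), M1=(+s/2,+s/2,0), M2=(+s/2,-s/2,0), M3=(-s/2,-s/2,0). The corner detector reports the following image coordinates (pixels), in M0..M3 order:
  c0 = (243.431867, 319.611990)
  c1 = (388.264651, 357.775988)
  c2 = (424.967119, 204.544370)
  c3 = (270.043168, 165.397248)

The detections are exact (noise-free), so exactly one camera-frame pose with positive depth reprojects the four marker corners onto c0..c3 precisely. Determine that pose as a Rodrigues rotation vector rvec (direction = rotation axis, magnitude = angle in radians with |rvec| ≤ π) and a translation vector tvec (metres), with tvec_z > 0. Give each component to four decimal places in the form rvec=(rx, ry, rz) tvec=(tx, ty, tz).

Intrinsics K: fx=781.2, fy=847.2, cx=323.7, cy=258.2
Marker side s = 0.249 m; corners in marker frame (Z=0):
  M0 = (-0.1245, +0.1245, 0)
  M1 = (+0.1245, +0.1245, 0)
  M2 = (+0.1245, -0.1245, 0)
  M3 = (-0.1245, -0.1245, 0)
Detected image corners:
  c0 = (243.431867, 319.611990) px
  c1 = (388.264651, 357.775988) px
  c2 = (424.967119, 204.544370) px
  c3 = (270.043168, 165.397248) px
Planar DLT: solve 8×8 A·h = b for H (H[2,2]=1):
  H  [+587.93480 -40.16468 +330.78572]
  H  [+144.65933 +685.94904 +264.24203]
  H  [-0.04018 +0.26191 +1.00000]
B = K⁻¹H; ‖b₁‖=0.791739, ‖b₂‖=0.791739; λ = 2/(‖b₁‖+‖b₂‖) = 1.263043, sign → tz>0 ⇒ λ=+1.263043
r₁ = λ·B[:,0] = (+0.97160,+0.23113,-0.05074); r₂ = λ·B[:,1] = (-0.20201,+0.92182,+0.33081)
r₃ = r₁×r₂ = (+0.12324,-0.31116,+0.94233); SVD([r₁ r₂ r₃]) → R = UVᵀ:
  R  [+0.97160 -0.20201 +0.12324]
  R  [+0.23113 +0.92182 -0.31116]
  R  [-0.05074 +0.33081 +0.94233]
t = (+0.01146, +0.00901, +1.26304) m
tr R = 2.835756; θ = arccos((tr R − 1)/2) = 0.408097 rad = 23.382°
axis k = ((R−Rᵀ)₃₂, (R−Rᵀ)₁₃, (R−Rᵀ)₂₁) / (2 sinθ) = (+0.808800, +0.219196, +0.545707)
rvec = θ·k = (+0.330068, +0.089453, +0.222701)

rvec=(0.3301, 0.0895, 0.2227) tvec=(0.0115, 0.0090, 1.2630)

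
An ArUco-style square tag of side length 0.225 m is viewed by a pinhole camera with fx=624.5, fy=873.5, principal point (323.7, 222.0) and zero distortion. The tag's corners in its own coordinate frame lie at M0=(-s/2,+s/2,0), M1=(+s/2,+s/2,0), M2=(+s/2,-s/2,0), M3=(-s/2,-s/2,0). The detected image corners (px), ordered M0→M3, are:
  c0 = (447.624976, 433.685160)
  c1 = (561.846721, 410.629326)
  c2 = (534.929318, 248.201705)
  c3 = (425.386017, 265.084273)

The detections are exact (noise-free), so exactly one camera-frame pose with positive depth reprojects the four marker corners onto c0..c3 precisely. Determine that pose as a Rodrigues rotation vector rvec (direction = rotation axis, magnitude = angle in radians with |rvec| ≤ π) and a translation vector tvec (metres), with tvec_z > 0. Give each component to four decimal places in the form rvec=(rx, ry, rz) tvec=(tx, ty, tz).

rvec=(-0.2688, -0.1513, -0.1194) tvec=(0.3193, 0.1553, 1.1776)

Intrinsics K: fx=624.5, fy=873.5, cx=323.7, cy=222.0
Marker side s = 0.225 m; corners in marker frame (Z=0):
  M0 = (-0.1125, +0.1125, 0)
  M1 = (+0.1125, +0.1125, 0)
  M2 = (+0.1125, -0.1125, 0)
  M3 = (-0.1125, -0.1125, 0)
Detected image corners:
  c0 = (447.624976, 433.685160) px
  c1 = (561.846721, 410.629326) px
  c2 = (534.929318, 248.201705) px
  c3 = (425.386017, 265.084273) px
Planar DLT: solve 8×8 A·h = b for H (H[2,2]=1):
  H  [+565.76921 +2.77312 +493.02624]
  H  [-41.02295 +661.91510 +337.22738]
  H  [+0.13964 -0.21652 +1.00000]
B = K⁻¹H; ‖b₁‖=0.849202, ‖b₂‖=0.849202; λ = 2/(‖b₁‖+‖b₂‖) = 1.177576, sign → tz>0 ⇒ λ=+1.177576
r₁ = λ·B[:,0] = (+0.98160,-0.09710,+0.16444); r₂ = λ·B[:,1] = (+0.13739,+0.95714,-0.25497)
r₃ = r₁×r₂ = (-0.13264,+0.27287,+0.95286); SVD([r₁ r₂ r₃]) → R = UVᵀ:
  R  [+0.98160 +0.13739 -0.13264]
  R  [-0.09710 +0.95714 +0.27287]
  R  [+0.16444 -0.25497 +0.95286]
t = (+0.31929, +0.15534, +1.17758) m
tr R = 2.891597; θ = arccos((tr R − 1)/2) = 0.330752 rad = 18.951°
axis k = ((R−Rᵀ)₃₂, (R−Rᵀ)₁₃, (R−Rᵀ)₂₁) / (2 sinθ) = (-0.812688, -0.457385, -0.361022)
rvec = θ·k = (-0.268798, -0.151281, -0.119409)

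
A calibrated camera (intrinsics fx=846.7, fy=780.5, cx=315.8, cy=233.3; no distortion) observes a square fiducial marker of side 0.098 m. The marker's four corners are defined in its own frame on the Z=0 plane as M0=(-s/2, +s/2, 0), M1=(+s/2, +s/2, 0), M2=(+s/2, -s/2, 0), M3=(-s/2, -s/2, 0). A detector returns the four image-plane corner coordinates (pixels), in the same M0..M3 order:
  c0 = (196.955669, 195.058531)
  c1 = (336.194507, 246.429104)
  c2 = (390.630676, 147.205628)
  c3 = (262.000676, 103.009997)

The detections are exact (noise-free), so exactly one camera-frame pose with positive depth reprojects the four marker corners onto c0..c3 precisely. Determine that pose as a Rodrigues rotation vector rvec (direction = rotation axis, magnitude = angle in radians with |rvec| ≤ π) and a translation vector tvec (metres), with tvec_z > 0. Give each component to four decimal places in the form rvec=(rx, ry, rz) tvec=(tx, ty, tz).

rvec=(-0.5938, 0.0538, 0.4163) tvec=(-0.0127, -0.0456, 0.5660)

Intrinsics K: fx=846.7, fy=780.5, cx=315.8, cy=233.3
Marker side s = 0.098 m; corners in marker frame (Z=0):
  M0 = (-0.0490, +0.0490, 0)
  M1 = (+0.0490, +0.0490, 0)
  M2 = (+0.0490, -0.0490, 0)
  M3 = (-0.0490, -0.0490, 0)
Detected image corners:
  c0 = (196.955669, 195.058531) px
  c1 = (336.194507, 246.429104) px
  c2 = (390.630676, 147.205628) px
  c3 = (262.000676, 103.009997) px
Planar DLT: solve 8×8 A·h = b for H (H[2,2]=1):
  H  [+1276.49804 -889.09826 +296.85088]
  H  [+434.74617 +812.76336 +170.37659]
  H  [-0.29579 -0.94019 +1.00000]
B = K⁻¹H; ‖b₁‖=1.766860, ‖b₂‖=1.766860; λ = 2/(‖b₁‖+‖b₂‖) = 0.565976, sign → tz>0 ⇒ λ=+0.565976
r₁ = λ·B[:,0] = (+0.91571,+0.36530,-0.16741); r₂ = λ·B[:,1] = (-0.39585,+0.74843,-0.53213)
r₃ = r₁×r₂ = (-0.06909,+0.55355,+0.82995); SVD([r₁ r₂ r₃]) → R = UVᵀ:
  R  [+0.91571 -0.39585 -0.06909]
  R  [+0.36530 +0.74843 +0.55355]
  R  [-0.16741 -0.53213 +0.82995]
t = (-0.01267, -0.04563, +0.56598) m
tr R = 2.494093; θ = arccos((tr R − 1)/2) = 0.727188 rad = 41.665°
axis k = ((R−Rᵀ)₃₂, (R−Rᵀ)₁₃, (R−Rᵀ)₂₁) / (2 sinθ) = (-0.816575, +0.073953, +0.572483)
rvec = θ·k = (-0.593804, +0.053777, +0.416303)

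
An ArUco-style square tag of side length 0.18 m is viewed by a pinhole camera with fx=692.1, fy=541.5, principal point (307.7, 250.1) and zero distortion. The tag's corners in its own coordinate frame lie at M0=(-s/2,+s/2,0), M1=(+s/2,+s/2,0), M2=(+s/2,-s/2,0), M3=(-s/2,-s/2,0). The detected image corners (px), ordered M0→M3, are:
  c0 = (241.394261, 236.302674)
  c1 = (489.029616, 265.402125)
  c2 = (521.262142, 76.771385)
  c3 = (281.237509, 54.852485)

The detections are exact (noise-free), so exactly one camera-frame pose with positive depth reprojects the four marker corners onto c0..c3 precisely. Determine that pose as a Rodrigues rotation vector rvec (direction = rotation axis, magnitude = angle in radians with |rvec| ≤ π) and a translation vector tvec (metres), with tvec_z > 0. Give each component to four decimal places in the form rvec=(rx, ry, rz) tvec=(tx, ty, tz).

rvec=(-0.1098, 0.0877, 0.1548) tvec=(0.0542, -0.0879, 0.5083)

Intrinsics K: fx=692.1, fy=541.5, cx=307.7, cy=250.1
Marker side s = 0.18 m; corners in marker frame (Z=0):
  M0 = (-0.0900, +0.0900, 0)
  M1 = (+0.0900, +0.0900, 0)
  M2 = (+0.0900, -0.0900, 0)
  M3 = (-0.0900, -0.0900, 0)
Detected image corners:
  c0 = (241.394261, 236.302674) px
  c1 = (489.029616, 265.402125) px
  c2 = (521.262142, 76.771385) px
  c3 = (281.237509, 54.852485) px
Planar DLT: solve 8×8 A·h = b for H (H[2,2]=1):
  H  [+1282.23759 -277.66294 +381.49594]
  H  [+111.61348 +995.81348 +156.44141]
  H  [-0.18785 -0.20117 +1.00000]
B = K⁻¹H; ‖b₁‖=1.967210, ‖b₂‖=1.967210; λ = 2/(‖b₁‖+‖b₂‖) = 0.508334, sign → tz>0 ⇒ λ=+0.508334
r₁ = λ·B[:,0] = (+0.98423,+0.14888,-0.09549); r₂ = λ·B[:,1] = (-0.15847,+0.98205,-0.10226)
r₃ = r₁×r₂ = (+0.07855,+0.11578,+0.99016); SVD([r₁ r₂ r₃]) → R = UVᵀ:
  R  [+0.98423 -0.15847 +0.07855]
  R  [+0.14888 +0.98205 +0.11578]
  R  [-0.09549 -0.10226 +0.99016]
t = (+0.05420, -0.08792, +0.50833) m
tr R = 2.956450; θ = arccos((tr R − 1)/2) = 0.209066 rad = 11.979°
axis k = ((R−Rᵀ)₃₂, (R−Rᵀ)₁₃, (R−Rᵀ)₂₁) / (2 sinθ) = (-0.525292, +0.419290, +0.740449)
rvec = θ·k = (-0.109821, +0.087659, +0.154803)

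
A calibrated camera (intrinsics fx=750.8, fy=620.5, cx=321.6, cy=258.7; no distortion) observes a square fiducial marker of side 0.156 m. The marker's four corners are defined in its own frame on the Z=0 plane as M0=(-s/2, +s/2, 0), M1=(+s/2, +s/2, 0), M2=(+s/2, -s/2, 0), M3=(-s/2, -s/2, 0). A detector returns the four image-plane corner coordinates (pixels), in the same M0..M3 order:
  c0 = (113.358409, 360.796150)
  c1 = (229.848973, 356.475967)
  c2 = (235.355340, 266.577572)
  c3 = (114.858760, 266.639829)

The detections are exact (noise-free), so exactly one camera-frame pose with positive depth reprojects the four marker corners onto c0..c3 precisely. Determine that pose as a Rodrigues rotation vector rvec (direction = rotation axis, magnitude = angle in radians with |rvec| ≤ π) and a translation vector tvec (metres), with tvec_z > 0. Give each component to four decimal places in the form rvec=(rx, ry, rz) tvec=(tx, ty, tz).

Intrinsics K: fx=750.8, fy=620.5, cx=321.6, cy=258.7
Marker side s = 0.156 m; corners in marker frame (Z=0):
  M0 = (-0.0780, +0.0780, 0)
  M1 = (+0.0780, +0.0780, 0)
  M2 = (+0.0780, -0.0780, 0)
  M3 = (-0.0780, -0.0780, 0)
Detected image corners:
  c0 = (113.358409, 360.796150) px
  c1 = (229.848973, 356.475967) px
  c2 = (235.355340, 266.577572) px
  c3 = (114.858760, 266.639829) px
Planar DLT: solve 8×8 A·h = b for H (H[2,2]=1):
  H  [+811.69506 +16.35691 +174.71999]
  H  [+80.11384 +660.13918 +313.40643]
  H  [+0.30196 +0.22564 +1.00000]
B = K⁻¹H; ‖b₁‖=0.998521, ‖b₂‖=0.998521; λ = 2/(‖b₁‖+‖b₂‖) = 1.001481, sign → tz>0 ⇒ λ=+1.001481
r₁ = λ·B[:,0] = (+0.95317,+0.00322,+0.30241); r₂ = λ·B[:,1] = (-0.07498,+0.97124,+0.22598)
r₃ = r₁×r₂ = (-0.29299,-0.23807,+0.92600); SVD([r₁ r₂ r₃]) → R = UVᵀ:
  R  [+0.95317 -0.07498 -0.29299]
  R  [+0.00322 +0.97124 -0.23807]
  R  [+0.30241 +0.22598 +0.92600]
t = (-0.19592, +0.08830, +1.00148) m
tr R = 2.850418; θ = arccos((tr R − 1)/2) = 0.389210 rad = 22.300°
axis k = ((R−Rᵀ)₃₂, (R−Rᵀ)₁₃, (R−Rᵀ)₂₁) / (2 sinθ) = (+0.611465, -0.784534, +0.103042)
rvec = θ·k = (+0.237988, -0.305349, +0.040105)

rvec=(0.2380, -0.3053, 0.0401) tvec=(-0.1959, 0.0883, 1.0015)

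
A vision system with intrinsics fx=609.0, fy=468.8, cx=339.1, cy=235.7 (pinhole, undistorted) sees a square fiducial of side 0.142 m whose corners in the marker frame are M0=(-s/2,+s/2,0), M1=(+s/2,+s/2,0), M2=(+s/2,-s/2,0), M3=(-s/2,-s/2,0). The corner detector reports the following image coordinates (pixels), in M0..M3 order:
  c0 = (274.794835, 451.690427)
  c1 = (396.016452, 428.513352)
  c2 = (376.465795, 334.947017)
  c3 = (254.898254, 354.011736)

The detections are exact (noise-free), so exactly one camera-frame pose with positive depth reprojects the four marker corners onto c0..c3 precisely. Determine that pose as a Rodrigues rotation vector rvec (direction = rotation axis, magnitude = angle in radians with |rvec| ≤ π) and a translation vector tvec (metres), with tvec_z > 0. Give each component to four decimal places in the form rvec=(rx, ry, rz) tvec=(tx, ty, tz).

rvec=(-0.0358, -0.2048, -0.1564) tvec=(-0.0140, 0.2307, 0.6921)

Intrinsics K: fx=609.0, fy=468.8, cx=339.1, cy=235.7
Marker side s = 0.142 m; corners in marker frame (Z=0):
  M0 = (-0.0710, +0.0710, 0)
  M1 = (+0.0710, +0.0710, 0)
  M2 = (+0.0710, -0.0710, 0)
  M3 = (-0.0710, -0.0710, 0)
Detected image corners:
  c0 = (274.794835, 451.690427) px
  c1 = (396.016452, 428.513352) px
  c2 = (376.465795, 334.947017) px
  c3 = (254.898254, 354.011736) px
Planar DLT: solve 8×8 A·h = b for H (H[2,2]=1):
  H  [+951.46538 +129.71543 +326.80254]
  H  [-32.33801 +662.05775 +391.97272]
  H  [+0.29665 -0.02813 +1.00000]
B = K⁻¹H; ‖b₁‖=1.444868, ‖b₂‖=1.444868; λ = 2/(‖b₁‖+‖b₂‖) = 0.692105, sign → tz>0 ⇒ λ=+0.692105
r₁ = λ·B[:,0] = (+0.96698,-0.15097,+0.20531); r₂ = λ·B[:,1] = (+0.15826,+0.98721,-0.01947)
r₃ = r₁×r₂ = (-0.19974,+0.05132,+0.97850); SVD([r₁ r₂ r₃]) → R = UVᵀ:
  R  [+0.96698 +0.15826 -0.19974]
  R  [-0.15097 +0.98721 +0.05132]
  R  [+0.20531 -0.01947 +0.97850]
t = (-0.01398, +0.23071, +0.69210) m
tr R = 2.932692; θ = arccos((tr R − 1)/2) = 0.260170 rad = 14.907°
axis k = ((R−Rᵀ)₃₂, (R−Rᵀ)₁₃, (R−Rᵀ)₂₁) / (2 sinθ) = (-0.137587, -0.787295, -0.601029)
rvec = θ·k = (-0.035796, -0.204831, -0.156370)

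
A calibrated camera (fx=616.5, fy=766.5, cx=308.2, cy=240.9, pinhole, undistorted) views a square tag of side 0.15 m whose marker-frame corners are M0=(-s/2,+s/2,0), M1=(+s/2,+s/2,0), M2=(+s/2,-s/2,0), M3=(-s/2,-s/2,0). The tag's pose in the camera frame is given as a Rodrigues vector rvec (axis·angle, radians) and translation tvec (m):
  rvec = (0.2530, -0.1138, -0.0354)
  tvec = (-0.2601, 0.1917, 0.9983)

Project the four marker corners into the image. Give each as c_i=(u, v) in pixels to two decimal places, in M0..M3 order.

Intrinsics K: fx=616.5, fy=766.5, cx=308.2, cy=240.9
Marker side s = 0.15 m; corners in marker frame (Z=0):
  M0 = (-0.0750, +0.0750, 0)
  M1 = (+0.0750, +0.0750, 0)
  M2 = (+0.0750, -0.0750, 0)
  M3 = (-0.0750, -0.0750, 0)
rvec = (0.2530, -0.1138, -0.0354), |rvec| = θ = 0.27967 rad = 16.024°
Rodrigues: sinθ=0.27603, 1−cosθ=0.03885; R = I + sinθ·[k]× + (1−cosθ)·[k]×²:
    [+0.99294 +0.02064 -0.11677]
    [-0.04924 +0.96758 -0.24771]
    [+0.10787 +0.25172 +0.96177]
t = (-0.2601, 0.1917, 0.9983) m
M0: Pc = R·M0+t = (-0.33302, +0.26796, +1.00909); u = 616.5·(-0.33302)/1.00909 + 308.2 = 104.7404, v = 766.5·(+0.26796)/1.00909 + 240.9 = 444.4429
M1: Pc = R·M1+t = (-0.18408, +0.26058, +1.02527); u = 616.5·(-0.18408)/1.02527 + 308.2 = 197.5109, v = 766.5·(+0.26058)/1.02527 + 240.9 = 435.7084
M2: Pc = R·M2+t = (-0.18718, +0.11544, +0.98751); u = 616.5·(-0.18718)/0.98751 + 308.2 = 191.3461, v = 766.5·(+0.11544)/0.98751 + 240.9 = 330.5024
M3: Pc = R·M3+t = (-0.33612, +0.12282, +0.97133); u = 616.5·(-0.33612)/0.97133 + 308.2 = 94.8667, v = 766.5·(+0.12282)/0.97133 + 240.9 = 337.8238

c0=(104.74, 444.44) c1=(197.51, 435.71) c2=(191.35, 330.50) c3=(94.87, 337.82)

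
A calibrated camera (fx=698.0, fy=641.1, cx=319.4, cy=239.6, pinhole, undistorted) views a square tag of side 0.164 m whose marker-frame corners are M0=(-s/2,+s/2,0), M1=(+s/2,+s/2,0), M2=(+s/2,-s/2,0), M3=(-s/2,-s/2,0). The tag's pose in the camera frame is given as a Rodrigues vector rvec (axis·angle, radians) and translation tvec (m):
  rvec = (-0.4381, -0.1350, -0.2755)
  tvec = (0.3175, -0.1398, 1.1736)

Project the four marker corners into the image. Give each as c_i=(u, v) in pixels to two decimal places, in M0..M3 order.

c0=(482.61, 211.48) c1=(572.72, 190.98) c2=(531.84, 118.78) c3=(445.62, 136.29)

Intrinsics K: fx=698.0, fy=641.1, cx=319.4, cy=239.6
Marker side s = 0.164 m; corners in marker frame (Z=0):
  M0 = (-0.0820, +0.0820, 0)
  M1 = (+0.0820, +0.0820, 0)
  M2 = (+0.0820, -0.0820, 0)
  M3 = (-0.0820, -0.0820, 0)
rvec = (-0.4381, -0.1350, -0.2755), |rvec| = θ = 0.53484 rad = 30.644°
Rodrigues: sinθ=0.50971, 1−cosθ=0.13965; R = I + sinθ·[k]× + (1−cosθ)·[k]×²:
    [+0.95405 +0.29143 -0.06973]
    [-0.23368 +0.86925 +0.43567]
    [+0.18758 -0.39935 +0.89740]
t = (0.3175, -0.1398, 1.1736) m
M0: Pc = R·M0+t = (+0.26316, -0.04936, +1.12547); u = 698.0·(+0.26316)/1.12547 + 319.4 = 482.6108, v = 641.1·(-0.04936)/1.12547 + 239.6 = 211.4831
M1: Pc = R·M1+t = (+0.41963, -0.08768, +1.15623); u = 698.0·(+0.41963)/1.15623 + 319.4 = 572.7231, v = 641.1·(-0.08768)/1.15623 + 239.6 = 190.9820
M2: Pc = R·M2+t = (+0.37184, -0.23024, +1.22173); u = 698.0·(+0.37184)/1.22173 + 319.4 = 531.8375, v = 641.1·(-0.23024)/1.22173 + 239.6 = 118.7820
M3: Pc = R·M3+t = (+0.21537, -0.19192, +1.19097); u = 698.0·(+0.21537)/1.19097 + 319.4 = 445.6245, v = 641.1·(-0.19192)/1.19097 + 239.6 = 136.2908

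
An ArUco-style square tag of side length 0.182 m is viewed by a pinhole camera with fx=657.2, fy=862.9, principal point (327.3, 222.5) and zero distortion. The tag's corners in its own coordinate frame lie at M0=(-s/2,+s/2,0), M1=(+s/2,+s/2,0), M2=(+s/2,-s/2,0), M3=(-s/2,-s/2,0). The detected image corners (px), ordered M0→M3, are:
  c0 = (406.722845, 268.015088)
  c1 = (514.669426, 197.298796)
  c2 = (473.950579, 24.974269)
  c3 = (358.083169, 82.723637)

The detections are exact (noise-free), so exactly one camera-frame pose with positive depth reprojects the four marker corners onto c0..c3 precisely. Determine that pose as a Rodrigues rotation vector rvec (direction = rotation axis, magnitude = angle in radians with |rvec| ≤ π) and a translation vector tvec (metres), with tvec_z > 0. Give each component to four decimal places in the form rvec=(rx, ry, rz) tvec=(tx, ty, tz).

rvec=(0.0928, -0.4308, -0.3767) tvec=(0.1436, -0.0759, 0.8288)

Intrinsics K: fx=657.2, fy=862.9, cx=327.3, cy=222.5
Marker side s = 0.182 m; corners in marker frame (Z=0):
  M0 = (-0.0910, +0.0910, 0)
  M1 = (+0.0910, +0.0910, 0)
  M2 = (+0.0910, -0.0910, 0)
  M3 = (-0.0910, -0.0910, 0)
Detected image corners:
  c0 = (406.722845, 268.015088) px
  c1 = (514.669426, 197.298796) px
  c2 = (473.950579, 24.974269) px
  c3 = (358.083169, 82.723637) px
Planar DLT: solve 8×8 A·h = b for H (H[2,2]=1):
  H  [+820.79094 +332.66477 +441.16158]
  H  [-286.15627 +1009.72849 +143.51264]
  H  [+0.47066 +0.20099 +1.00000]
B = K⁻¹H; ‖b₁‖=1.206635, ‖b₂‖=1.206635; λ = 2/(‖b₁‖+‖b₂‖) = 0.828751, sign → tz>0 ⇒ λ=+0.828751
r₁ = λ·B[:,0] = (+0.84079,-0.37541,+0.39006); r₂ = λ·B[:,1] = (+0.33654,+0.92682,+0.16657)
r₃ = r₁×r₂ = (-0.42404,-0.00878,+0.90560); SVD([r₁ r₂ r₃]) → R = UVᵀ:
  R  [+0.84079 +0.33654 -0.42404]
  R  [-0.37541 +0.92682 -0.00878]
  R  [+0.39006 +0.16657 +0.90560]
t = (+0.14358, -0.07586, +0.82875) m
tr R = 2.673204; θ = arccos((tr R − 1)/2) = 0.579745 rad = 33.217°
axis k = ((R−Rᵀ)₃₂, (R−Rᵀ)₁₃, (R−Rᵀ)₂₁) / (2 sinθ) = (+0.160049, -0.743050, -0.649816)
rvec = θ·k = (+0.092788, -0.430780, -0.376728)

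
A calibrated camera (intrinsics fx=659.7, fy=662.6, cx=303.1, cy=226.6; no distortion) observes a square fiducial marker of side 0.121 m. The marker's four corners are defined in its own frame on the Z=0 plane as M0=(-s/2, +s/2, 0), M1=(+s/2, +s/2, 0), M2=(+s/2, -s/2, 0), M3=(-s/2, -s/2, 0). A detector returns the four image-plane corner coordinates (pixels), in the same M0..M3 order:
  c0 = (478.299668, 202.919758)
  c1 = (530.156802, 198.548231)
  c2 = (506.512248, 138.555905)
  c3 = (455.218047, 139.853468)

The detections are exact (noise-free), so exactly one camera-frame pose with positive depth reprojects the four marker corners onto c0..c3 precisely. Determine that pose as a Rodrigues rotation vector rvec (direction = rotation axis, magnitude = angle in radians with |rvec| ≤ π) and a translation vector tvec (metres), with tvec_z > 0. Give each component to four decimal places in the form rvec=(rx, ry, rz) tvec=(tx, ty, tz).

Intrinsics K: fx=659.7, fy=662.6, cx=303.1, cy=226.6
Marker side s = 0.121 m; corners in marker frame (Z=0):
  M0 = (-0.0605, +0.0605, 0)
  M1 = (+0.0605, +0.0605, 0)
  M2 = (+0.0605, -0.0605, 0)
  M3 = (-0.0605, -0.0605, 0)
Detected image corners:
  c0 = (478.299668, 202.919758) px
  c1 = (530.156802, 198.548231) px
  c2 = (506.512248, 138.555905) px
  c3 = (455.218047, 139.853468) px
Planar DLT: solve 8×8 A·h = b for H (H[2,2]=1):
  H  [+623.41106 +59.37915 +492.97942]
  H  [+44.83443 +462.04053 +169.42955]
  H  [+0.40038 -0.27157 +1.00000]
B = K⁻¹H; ‖b₁‖=0.862715, ‖b₂‖=0.862715; λ = 2/(‖b₁‖+‖b₂‖) = 1.159131, sign → tz>0 ⇒ λ=+1.159131
r₁ = λ·B[:,0] = (+0.88214,-0.08028,+0.46409); r₂ = λ·B[:,1] = (+0.24896,+0.91593,-0.31478)
r₃ = r₁×r₂ = (-0.39980,+0.39322,+0.82797); SVD([r₁ r₂ r₃]) → R = UVᵀ:
  R  [+0.88214 +0.24896 -0.39980]
  R  [-0.08028 +0.91593 +0.39322]
  R  [+0.46409 -0.31478 +0.82797]
t = (+0.33363, -0.10001, +1.15913) m
tr R = 2.626043; θ = arccos((tr R − 1)/2) = 0.621474 rad = 35.608°
axis k = ((R−Rᵀ)₃₂, (R−Rᵀ)₁₃, (R−Rᵀ)₂₁) / (2 sinθ) = (-0.608011, -0.741877, -0.282739)
rvec = θ·k = (-0.377863, -0.461057, -0.175715)

rvec=(-0.3779, -0.4611, -0.1757) tvec=(0.3336, -0.1000, 1.1591)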